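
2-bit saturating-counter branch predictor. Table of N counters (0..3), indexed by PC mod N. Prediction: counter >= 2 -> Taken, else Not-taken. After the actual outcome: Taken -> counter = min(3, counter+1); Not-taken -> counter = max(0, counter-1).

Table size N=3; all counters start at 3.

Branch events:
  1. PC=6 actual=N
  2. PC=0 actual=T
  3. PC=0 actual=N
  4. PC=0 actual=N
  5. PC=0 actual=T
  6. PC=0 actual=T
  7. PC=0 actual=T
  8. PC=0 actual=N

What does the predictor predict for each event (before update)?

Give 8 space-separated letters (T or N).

Answer: T T T T N T T T

Derivation:
Ev 1: PC=6 idx=0 pred=T actual=N -> ctr[0]=2
Ev 2: PC=0 idx=0 pred=T actual=T -> ctr[0]=3
Ev 3: PC=0 idx=0 pred=T actual=N -> ctr[0]=2
Ev 4: PC=0 idx=0 pred=T actual=N -> ctr[0]=1
Ev 5: PC=0 idx=0 pred=N actual=T -> ctr[0]=2
Ev 6: PC=0 idx=0 pred=T actual=T -> ctr[0]=3
Ev 7: PC=0 idx=0 pred=T actual=T -> ctr[0]=3
Ev 8: PC=0 idx=0 pred=T actual=N -> ctr[0]=2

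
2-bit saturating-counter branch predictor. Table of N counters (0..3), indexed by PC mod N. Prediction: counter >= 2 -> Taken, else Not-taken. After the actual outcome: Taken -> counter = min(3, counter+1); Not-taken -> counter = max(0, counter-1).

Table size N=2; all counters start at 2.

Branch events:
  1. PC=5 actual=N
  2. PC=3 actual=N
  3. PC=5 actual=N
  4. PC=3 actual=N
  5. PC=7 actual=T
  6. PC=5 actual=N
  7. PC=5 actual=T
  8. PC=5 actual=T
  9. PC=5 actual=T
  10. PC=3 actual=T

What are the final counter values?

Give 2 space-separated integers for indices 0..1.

Answer: 2 3

Derivation:
Ev 1: PC=5 idx=1 pred=T actual=N -> ctr[1]=1
Ev 2: PC=3 idx=1 pred=N actual=N -> ctr[1]=0
Ev 3: PC=5 idx=1 pred=N actual=N -> ctr[1]=0
Ev 4: PC=3 idx=1 pred=N actual=N -> ctr[1]=0
Ev 5: PC=7 idx=1 pred=N actual=T -> ctr[1]=1
Ev 6: PC=5 idx=1 pred=N actual=N -> ctr[1]=0
Ev 7: PC=5 idx=1 pred=N actual=T -> ctr[1]=1
Ev 8: PC=5 idx=1 pred=N actual=T -> ctr[1]=2
Ev 9: PC=5 idx=1 pred=T actual=T -> ctr[1]=3
Ev 10: PC=3 idx=1 pred=T actual=T -> ctr[1]=3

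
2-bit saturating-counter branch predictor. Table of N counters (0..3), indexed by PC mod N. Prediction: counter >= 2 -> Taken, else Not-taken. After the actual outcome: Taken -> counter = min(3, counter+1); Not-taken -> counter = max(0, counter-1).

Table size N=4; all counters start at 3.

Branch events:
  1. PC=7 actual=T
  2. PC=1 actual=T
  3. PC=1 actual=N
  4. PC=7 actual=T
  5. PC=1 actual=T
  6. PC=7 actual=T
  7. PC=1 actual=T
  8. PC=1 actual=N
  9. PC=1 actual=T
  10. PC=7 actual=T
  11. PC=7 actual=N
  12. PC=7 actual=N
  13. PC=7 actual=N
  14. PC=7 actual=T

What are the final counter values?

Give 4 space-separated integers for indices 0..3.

Answer: 3 3 3 1

Derivation:
Ev 1: PC=7 idx=3 pred=T actual=T -> ctr[3]=3
Ev 2: PC=1 idx=1 pred=T actual=T -> ctr[1]=3
Ev 3: PC=1 idx=1 pred=T actual=N -> ctr[1]=2
Ev 4: PC=7 idx=3 pred=T actual=T -> ctr[3]=3
Ev 5: PC=1 idx=1 pred=T actual=T -> ctr[1]=3
Ev 6: PC=7 idx=3 pred=T actual=T -> ctr[3]=3
Ev 7: PC=1 idx=1 pred=T actual=T -> ctr[1]=3
Ev 8: PC=1 idx=1 pred=T actual=N -> ctr[1]=2
Ev 9: PC=1 idx=1 pred=T actual=T -> ctr[1]=3
Ev 10: PC=7 idx=3 pred=T actual=T -> ctr[3]=3
Ev 11: PC=7 idx=3 pred=T actual=N -> ctr[3]=2
Ev 12: PC=7 idx=3 pred=T actual=N -> ctr[3]=1
Ev 13: PC=7 idx=3 pred=N actual=N -> ctr[3]=0
Ev 14: PC=7 idx=3 pred=N actual=T -> ctr[3]=1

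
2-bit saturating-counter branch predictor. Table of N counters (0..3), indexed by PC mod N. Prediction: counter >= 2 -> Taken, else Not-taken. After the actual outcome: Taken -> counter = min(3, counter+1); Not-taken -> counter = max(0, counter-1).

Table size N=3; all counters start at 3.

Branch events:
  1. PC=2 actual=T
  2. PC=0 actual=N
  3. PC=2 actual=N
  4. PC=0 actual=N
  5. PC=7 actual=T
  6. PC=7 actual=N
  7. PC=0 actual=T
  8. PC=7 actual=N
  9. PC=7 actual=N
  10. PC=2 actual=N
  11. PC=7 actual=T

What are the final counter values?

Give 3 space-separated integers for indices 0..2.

Answer: 2 1 1

Derivation:
Ev 1: PC=2 idx=2 pred=T actual=T -> ctr[2]=3
Ev 2: PC=0 idx=0 pred=T actual=N -> ctr[0]=2
Ev 3: PC=2 idx=2 pred=T actual=N -> ctr[2]=2
Ev 4: PC=0 idx=0 pred=T actual=N -> ctr[0]=1
Ev 5: PC=7 idx=1 pred=T actual=T -> ctr[1]=3
Ev 6: PC=7 idx=1 pred=T actual=N -> ctr[1]=2
Ev 7: PC=0 idx=0 pred=N actual=T -> ctr[0]=2
Ev 8: PC=7 idx=1 pred=T actual=N -> ctr[1]=1
Ev 9: PC=7 idx=1 pred=N actual=N -> ctr[1]=0
Ev 10: PC=2 idx=2 pred=T actual=N -> ctr[2]=1
Ev 11: PC=7 idx=1 pred=N actual=T -> ctr[1]=1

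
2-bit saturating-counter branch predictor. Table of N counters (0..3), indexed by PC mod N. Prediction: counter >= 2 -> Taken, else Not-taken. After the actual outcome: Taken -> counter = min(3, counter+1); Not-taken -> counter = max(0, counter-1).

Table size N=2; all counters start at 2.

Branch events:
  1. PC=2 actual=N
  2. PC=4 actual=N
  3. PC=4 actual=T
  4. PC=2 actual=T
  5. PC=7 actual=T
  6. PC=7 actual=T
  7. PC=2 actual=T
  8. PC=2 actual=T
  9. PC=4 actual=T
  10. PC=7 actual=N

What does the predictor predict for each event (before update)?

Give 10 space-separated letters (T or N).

Answer: T N N N T T T T T T

Derivation:
Ev 1: PC=2 idx=0 pred=T actual=N -> ctr[0]=1
Ev 2: PC=4 idx=0 pred=N actual=N -> ctr[0]=0
Ev 3: PC=4 idx=0 pred=N actual=T -> ctr[0]=1
Ev 4: PC=2 idx=0 pred=N actual=T -> ctr[0]=2
Ev 5: PC=7 idx=1 pred=T actual=T -> ctr[1]=3
Ev 6: PC=7 idx=1 pred=T actual=T -> ctr[1]=3
Ev 7: PC=2 idx=0 pred=T actual=T -> ctr[0]=3
Ev 8: PC=2 idx=0 pred=T actual=T -> ctr[0]=3
Ev 9: PC=4 idx=0 pred=T actual=T -> ctr[0]=3
Ev 10: PC=7 idx=1 pred=T actual=N -> ctr[1]=2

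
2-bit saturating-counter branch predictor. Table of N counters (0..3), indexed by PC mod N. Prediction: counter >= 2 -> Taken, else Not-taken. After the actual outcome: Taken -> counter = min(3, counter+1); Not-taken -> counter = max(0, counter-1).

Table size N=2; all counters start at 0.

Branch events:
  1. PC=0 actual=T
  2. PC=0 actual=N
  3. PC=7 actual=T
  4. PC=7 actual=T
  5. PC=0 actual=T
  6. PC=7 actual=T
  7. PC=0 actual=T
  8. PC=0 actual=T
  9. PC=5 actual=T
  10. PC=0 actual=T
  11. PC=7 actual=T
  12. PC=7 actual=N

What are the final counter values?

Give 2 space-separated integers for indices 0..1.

Answer: 3 2

Derivation:
Ev 1: PC=0 idx=0 pred=N actual=T -> ctr[0]=1
Ev 2: PC=0 idx=0 pred=N actual=N -> ctr[0]=0
Ev 3: PC=7 idx=1 pred=N actual=T -> ctr[1]=1
Ev 4: PC=7 idx=1 pred=N actual=T -> ctr[1]=2
Ev 5: PC=0 idx=0 pred=N actual=T -> ctr[0]=1
Ev 6: PC=7 idx=1 pred=T actual=T -> ctr[1]=3
Ev 7: PC=0 idx=0 pred=N actual=T -> ctr[0]=2
Ev 8: PC=0 idx=0 pred=T actual=T -> ctr[0]=3
Ev 9: PC=5 idx=1 pred=T actual=T -> ctr[1]=3
Ev 10: PC=0 idx=0 pred=T actual=T -> ctr[0]=3
Ev 11: PC=7 idx=1 pred=T actual=T -> ctr[1]=3
Ev 12: PC=7 idx=1 pred=T actual=N -> ctr[1]=2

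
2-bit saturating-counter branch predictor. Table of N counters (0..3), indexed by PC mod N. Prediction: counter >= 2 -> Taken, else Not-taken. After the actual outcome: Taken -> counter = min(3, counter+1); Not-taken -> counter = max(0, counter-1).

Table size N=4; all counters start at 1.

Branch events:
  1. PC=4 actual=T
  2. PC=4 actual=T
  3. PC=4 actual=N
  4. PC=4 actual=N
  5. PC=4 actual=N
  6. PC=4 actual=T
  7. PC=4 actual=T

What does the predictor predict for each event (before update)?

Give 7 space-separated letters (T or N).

Answer: N T T T N N N

Derivation:
Ev 1: PC=4 idx=0 pred=N actual=T -> ctr[0]=2
Ev 2: PC=4 idx=0 pred=T actual=T -> ctr[0]=3
Ev 3: PC=4 idx=0 pred=T actual=N -> ctr[0]=2
Ev 4: PC=4 idx=0 pred=T actual=N -> ctr[0]=1
Ev 5: PC=4 idx=0 pred=N actual=N -> ctr[0]=0
Ev 6: PC=4 idx=0 pred=N actual=T -> ctr[0]=1
Ev 7: PC=4 idx=0 pred=N actual=T -> ctr[0]=2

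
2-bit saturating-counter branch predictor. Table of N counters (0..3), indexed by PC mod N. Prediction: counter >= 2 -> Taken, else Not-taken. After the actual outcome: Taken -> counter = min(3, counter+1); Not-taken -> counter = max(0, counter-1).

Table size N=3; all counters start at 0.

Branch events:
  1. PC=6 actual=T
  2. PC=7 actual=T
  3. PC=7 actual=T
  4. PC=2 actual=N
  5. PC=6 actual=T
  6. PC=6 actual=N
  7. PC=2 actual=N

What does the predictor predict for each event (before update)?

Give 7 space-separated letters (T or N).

Answer: N N N N N T N

Derivation:
Ev 1: PC=6 idx=0 pred=N actual=T -> ctr[0]=1
Ev 2: PC=7 idx=1 pred=N actual=T -> ctr[1]=1
Ev 3: PC=7 idx=1 pred=N actual=T -> ctr[1]=2
Ev 4: PC=2 idx=2 pred=N actual=N -> ctr[2]=0
Ev 5: PC=6 idx=0 pred=N actual=T -> ctr[0]=2
Ev 6: PC=6 idx=0 pred=T actual=N -> ctr[0]=1
Ev 7: PC=2 idx=2 pred=N actual=N -> ctr[2]=0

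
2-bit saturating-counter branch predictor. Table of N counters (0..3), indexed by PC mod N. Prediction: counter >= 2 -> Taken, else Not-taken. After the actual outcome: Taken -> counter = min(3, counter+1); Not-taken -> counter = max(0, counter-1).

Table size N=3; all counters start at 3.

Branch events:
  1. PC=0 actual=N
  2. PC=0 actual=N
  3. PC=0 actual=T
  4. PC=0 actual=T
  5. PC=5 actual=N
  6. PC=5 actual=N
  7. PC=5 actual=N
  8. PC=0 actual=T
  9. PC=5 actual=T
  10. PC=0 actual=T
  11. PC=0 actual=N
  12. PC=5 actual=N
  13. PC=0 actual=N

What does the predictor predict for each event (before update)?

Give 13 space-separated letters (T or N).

Ev 1: PC=0 idx=0 pred=T actual=N -> ctr[0]=2
Ev 2: PC=0 idx=0 pred=T actual=N -> ctr[0]=1
Ev 3: PC=0 idx=0 pred=N actual=T -> ctr[0]=2
Ev 4: PC=0 idx=0 pred=T actual=T -> ctr[0]=3
Ev 5: PC=5 idx=2 pred=T actual=N -> ctr[2]=2
Ev 6: PC=5 idx=2 pred=T actual=N -> ctr[2]=1
Ev 7: PC=5 idx=2 pred=N actual=N -> ctr[2]=0
Ev 8: PC=0 idx=0 pred=T actual=T -> ctr[0]=3
Ev 9: PC=5 idx=2 pred=N actual=T -> ctr[2]=1
Ev 10: PC=0 idx=0 pred=T actual=T -> ctr[0]=3
Ev 11: PC=0 idx=0 pred=T actual=N -> ctr[0]=2
Ev 12: PC=5 idx=2 pred=N actual=N -> ctr[2]=0
Ev 13: PC=0 idx=0 pred=T actual=N -> ctr[0]=1

Answer: T T N T T T N T N T T N T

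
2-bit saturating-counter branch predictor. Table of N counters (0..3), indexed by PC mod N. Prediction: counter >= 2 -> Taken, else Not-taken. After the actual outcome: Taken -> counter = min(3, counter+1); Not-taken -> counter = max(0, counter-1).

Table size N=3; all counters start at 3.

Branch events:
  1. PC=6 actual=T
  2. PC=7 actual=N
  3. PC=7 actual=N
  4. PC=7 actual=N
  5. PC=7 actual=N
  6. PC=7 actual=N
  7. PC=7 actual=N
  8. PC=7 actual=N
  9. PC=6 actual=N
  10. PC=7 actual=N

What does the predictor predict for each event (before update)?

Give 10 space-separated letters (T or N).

Answer: T T T N N N N N T N

Derivation:
Ev 1: PC=6 idx=0 pred=T actual=T -> ctr[0]=3
Ev 2: PC=7 idx=1 pred=T actual=N -> ctr[1]=2
Ev 3: PC=7 idx=1 pred=T actual=N -> ctr[1]=1
Ev 4: PC=7 idx=1 pred=N actual=N -> ctr[1]=0
Ev 5: PC=7 idx=1 pred=N actual=N -> ctr[1]=0
Ev 6: PC=7 idx=1 pred=N actual=N -> ctr[1]=0
Ev 7: PC=7 idx=1 pred=N actual=N -> ctr[1]=0
Ev 8: PC=7 idx=1 pred=N actual=N -> ctr[1]=0
Ev 9: PC=6 idx=0 pred=T actual=N -> ctr[0]=2
Ev 10: PC=7 idx=1 pred=N actual=N -> ctr[1]=0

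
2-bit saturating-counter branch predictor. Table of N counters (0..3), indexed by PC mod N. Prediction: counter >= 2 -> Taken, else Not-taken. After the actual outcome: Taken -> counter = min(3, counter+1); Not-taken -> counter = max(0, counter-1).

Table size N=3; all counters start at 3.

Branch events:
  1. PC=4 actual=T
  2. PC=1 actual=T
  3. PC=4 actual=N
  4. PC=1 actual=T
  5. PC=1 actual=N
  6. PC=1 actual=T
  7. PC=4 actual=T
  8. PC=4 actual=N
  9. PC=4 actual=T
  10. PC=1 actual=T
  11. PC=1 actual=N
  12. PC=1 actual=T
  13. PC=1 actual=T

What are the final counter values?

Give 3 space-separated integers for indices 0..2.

Answer: 3 3 3

Derivation:
Ev 1: PC=4 idx=1 pred=T actual=T -> ctr[1]=3
Ev 2: PC=1 idx=1 pred=T actual=T -> ctr[1]=3
Ev 3: PC=4 idx=1 pred=T actual=N -> ctr[1]=2
Ev 4: PC=1 idx=1 pred=T actual=T -> ctr[1]=3
Ev 5: PC=1 idx=1 pred=T actual=N -> ctr[1]=2
Ev 6: PC=1 idx=1 pred=T actual=T -> ctr[1]=3
Ev 7: PC=4 idx=1 pred=T actual=T -> ctr[1]=3
Ev 8: PC=4 idx=1 pred=T actual=N -> ctr[1]=2
Ev 9: PC=4 idx=1 pred=T actual=T -> ctr[1]=3
Ev 10: PC=1 idx=1 pred=T actual=T -> ctr[1]=3
Ev 11: PC=1 idx=1 pred=T actual=N -> ctr[1]=2
Ev 12: PC=1 idx=1 pred=T actual=T -> ctr[1]=3
Ev 13: PC=1 idx=1 pred=T actual=T -> ctr[1]=3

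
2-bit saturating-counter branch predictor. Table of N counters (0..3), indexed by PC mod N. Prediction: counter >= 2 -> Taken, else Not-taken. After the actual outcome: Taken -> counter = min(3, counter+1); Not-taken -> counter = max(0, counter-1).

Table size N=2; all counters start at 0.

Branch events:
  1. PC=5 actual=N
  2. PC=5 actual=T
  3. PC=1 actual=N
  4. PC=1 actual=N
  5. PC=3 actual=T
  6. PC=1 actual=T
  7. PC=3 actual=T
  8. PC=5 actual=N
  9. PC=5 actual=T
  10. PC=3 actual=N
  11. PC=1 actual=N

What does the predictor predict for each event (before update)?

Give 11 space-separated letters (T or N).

Answer: N N N N N N T T T T T

Derivation:
Ev 1: PC=5 idx=1 pred=N actual=N -> ctr[1]=0
Ev 2: PC=5 idx=1 pred=N actual=T -> ctr[1]=1
Ev 3: PC=1 idx=1 pred=N actual=N -> ctr[1]=0
Ev 4: PC=1 idx=1 pred=N actual=N -> ctr[1]=0
Ev 5: PC=3 idx=1 pred=N actual=T -> ctr[1]=1
Ev 6: PC=1 idx=1 pred=N actual=T -> ctr[1]=2
Ev 7: PC=3 idx=1 pred=T actual=T -> ctr[1]=3
Ev 8: PC=5 idx=1 pred=T actual=N -> ctr[1]=2
Ev 9: PC=5 idx=1 pred=T actual=T -> ctr[1]=3
Ev 10: PC=3 idx=1 pred=T actual=N -> ctr[1]=2
Ev 11: PC=1 idx=1 pred=T actual=N -> ctr[1]=1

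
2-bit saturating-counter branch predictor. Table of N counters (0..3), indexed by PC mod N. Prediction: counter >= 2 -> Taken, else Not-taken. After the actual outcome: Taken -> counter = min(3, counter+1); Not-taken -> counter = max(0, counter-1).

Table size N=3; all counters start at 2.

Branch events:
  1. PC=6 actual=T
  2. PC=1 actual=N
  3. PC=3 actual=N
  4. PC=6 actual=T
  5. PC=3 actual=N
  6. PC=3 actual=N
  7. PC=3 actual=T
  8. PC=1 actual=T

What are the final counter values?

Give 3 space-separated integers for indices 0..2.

Answer: 2 2 2

Derivation:
Ev 1: PC=6 idx=0 pred=T actual=T -> ctr[0]=3
Ev 2: PC=1 idx=1 pred=T actual=N -> ctr[1]=1
Ev 3: PC=3 idx=0 pred=T actual=N -> ctr[0]=2
Ev 4: PC=6 idx=0 pred=T actual=T -> ctr[0]=3
Ev 5: PC=3 idx=0 pred=T actual=N -> ctr[0]=2
Ev 6: PC=3 idx=0 pred=T actual=N -> ctr[0]=1
Ev 7: PC=3 idx=0 pred=N actual=T -> ctr[0]=2
Ev 8: PC=1 idx=1 pred=N actual=T -> ctr[1]=2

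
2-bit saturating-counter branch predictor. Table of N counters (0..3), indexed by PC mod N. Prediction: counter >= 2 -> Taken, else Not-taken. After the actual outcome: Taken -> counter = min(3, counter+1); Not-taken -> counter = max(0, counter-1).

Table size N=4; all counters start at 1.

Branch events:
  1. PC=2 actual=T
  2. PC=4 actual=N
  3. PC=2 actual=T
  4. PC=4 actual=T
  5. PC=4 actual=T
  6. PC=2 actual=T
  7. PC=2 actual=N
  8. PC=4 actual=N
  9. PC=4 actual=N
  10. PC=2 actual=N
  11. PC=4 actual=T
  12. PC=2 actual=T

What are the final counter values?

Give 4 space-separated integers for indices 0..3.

Answer: 1 1 2 1

Derivation:
Ev 1: PC=2 idx=2 pred=N actual=T -> ctr[2]=2
Ev 2: PC=4 idx=0 pred=N actual=N -> ctr[0]=0
Ev 3: PC=2 idx=2 pred=T actual=T -> ctr[2]=3
Ev 4: PC=4 idx=0 pred=N actual=T -> ctr[0]=1
Ev 5: PC=4 idx=0 pred=N actual=T -> ctr[0]=2
Ev 6: PC=2 idx=2 pred=T actual=T -> ctr[2]=3
Ev 7: PC=2 idx=2 pred=T actual=N -> ctr[2]=2
Ev 8: PC=4 idx=0 pred=T actual=N -> ctr[0]=1
Ev 9: PC=4 idx=0 pred=N actual=N -> ctr[0]=0
Ev 10: PC=2 idx=2 pred=T actual=N -> ctr[2]=1
Ev 11: PC=4 idx=0 pred=N actual=T -> ctr[0]=1
Ev 12: PC=2 idx=2 pred=N actual=T -> ctr[2]=2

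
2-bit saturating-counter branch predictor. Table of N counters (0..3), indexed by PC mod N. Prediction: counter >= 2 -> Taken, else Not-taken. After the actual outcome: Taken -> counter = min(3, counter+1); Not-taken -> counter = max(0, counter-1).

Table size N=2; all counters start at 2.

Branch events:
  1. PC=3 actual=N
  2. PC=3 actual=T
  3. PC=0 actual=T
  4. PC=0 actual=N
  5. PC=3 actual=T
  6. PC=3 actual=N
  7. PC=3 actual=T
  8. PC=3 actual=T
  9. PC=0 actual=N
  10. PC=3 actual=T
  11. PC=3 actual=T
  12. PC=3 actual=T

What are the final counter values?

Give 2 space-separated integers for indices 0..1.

Ev 1: PC=3 idx=1 pred=T actual=N -> ctr[1]=1
Ev 2: PC=3 idx=1 pred=N actual=T -> ctr[1]=2
Ev 3: PC=0 idx=0 pred=T actual=T -> ctr[0]=3
Ev 4: PC=0 idx=0 pred=T actual=N -> ctr[0]=2
Ev 5: PC=3 idx=1 pred=T actual=T -> ctr[1]=3
Ev 6: PC=3 idx=1 pred=T actual=N -> ctr[1]=2
Ev 7: PC=3 idx=1 pred=T actual=T -> ctr[1]=3
Ev 8: PC=3 idx=1 pred=T actual=T -> ctr[1]=3
Ev 9: PC=0 idx=0 pred=T actual=N -> ctr[0]=1
Ev 10: PC=3 idx=1 pred=T actual=T -> ctr[1]=3
Ev 11: PC=3 idx=1 pred=T actual=T -> ctr[1]=3
Ev 12: PC=3 idx=1 pred=T actual=T -> ctr[1]=3

Answer: 1 3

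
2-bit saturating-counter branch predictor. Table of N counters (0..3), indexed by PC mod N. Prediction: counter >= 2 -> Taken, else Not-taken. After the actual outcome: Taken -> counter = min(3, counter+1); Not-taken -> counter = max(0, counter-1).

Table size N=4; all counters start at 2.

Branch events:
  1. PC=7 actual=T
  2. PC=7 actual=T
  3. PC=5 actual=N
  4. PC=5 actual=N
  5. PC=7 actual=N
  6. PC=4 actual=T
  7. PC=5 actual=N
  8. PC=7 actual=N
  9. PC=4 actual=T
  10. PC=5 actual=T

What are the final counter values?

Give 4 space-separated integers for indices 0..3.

Answer: 3 1 2 1

Derivation:
Ev 1: PC=7 idx=3 pred=T actual=T -> ctr[3]=3
Ev 2: PC=7 idx=3 pred=T actual=T -> ctr[3]=3
Ev 3: PC=5 idx=1 pred=T actual=N -> ctr[1]=1
Ev 4: PC=5 idx=1 pred=N actual=N -> ctr[1]=0
Ev 5: PC=7 idx=3 pred=T actual=N -> ctr[3]=2
Ev 6: PC=4 idx=0 pred=T actual=T -> ctr[0]=3
Ev 7: PC=5 idx=1 pred=N actual=N -> ctr[1]=0
Ev 8: PC=7 idx=3 pred=T actual=N -> ctr[3]=1
Ev 9: PC=4 idx=0 pred=T actual=T -> ctr[0]=3
Ev 10: PC=5 idx=1 pred=N actual=T -> ctr[1]=1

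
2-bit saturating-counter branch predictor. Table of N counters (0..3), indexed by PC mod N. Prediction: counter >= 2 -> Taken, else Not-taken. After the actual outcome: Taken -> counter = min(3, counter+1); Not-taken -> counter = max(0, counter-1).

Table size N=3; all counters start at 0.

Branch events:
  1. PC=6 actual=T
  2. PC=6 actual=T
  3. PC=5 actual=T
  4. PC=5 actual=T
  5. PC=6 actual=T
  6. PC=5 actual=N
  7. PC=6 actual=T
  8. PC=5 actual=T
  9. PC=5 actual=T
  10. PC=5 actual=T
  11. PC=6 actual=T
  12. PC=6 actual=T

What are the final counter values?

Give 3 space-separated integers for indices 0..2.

Ev 1: PC=6 idx=0 pred=N actual=T -> ctr[0]=1
Ev 2: PC=6 idx=0 pred=N actual=T -> ctr[0]=2
Ev 3: PC=5 idx=2 pred=N actual=T -> ctr[2]=1
Ev 4: PC=5 idx=2 pred=N actual=T -> ctr[2]=2
Ev 5: PC=6 idx=0 pred=T actual=T -> ctr[0]=3
Ev 6: PC=5 idx=2 pred=T actual=N -> ctr[2]=1
Ev 7: PC=6 idx=0 pred=T actual=T -> ctr[0]=3
Ev 8: PC=5 idx=2 pred=N actual=T -> ctr[2]=2
Ev 9: PC=5 idx=2 pred=T actual=T -> ctr[2]=3
Ev 10: PC=5 idx=2 pred=T actual=T -> ctr[2]=3
Ev 11: PC=6 idx=0 pred=T actual=T -> ctr[0]=3
Ev 12: PC=6 idx=0 pred=T actual=T -> ctr[0]=3

Answer: 3 0 3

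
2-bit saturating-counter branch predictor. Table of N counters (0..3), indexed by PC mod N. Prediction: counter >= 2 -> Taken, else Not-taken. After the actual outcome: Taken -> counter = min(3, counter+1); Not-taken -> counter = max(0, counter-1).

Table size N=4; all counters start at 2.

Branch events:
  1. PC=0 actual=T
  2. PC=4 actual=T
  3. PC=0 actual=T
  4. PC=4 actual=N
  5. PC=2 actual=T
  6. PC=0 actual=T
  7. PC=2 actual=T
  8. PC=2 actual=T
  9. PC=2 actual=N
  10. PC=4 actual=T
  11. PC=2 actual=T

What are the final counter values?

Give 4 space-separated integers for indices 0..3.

Ev 1: PC=0 idx=0 pred=T actual=T -> ctr[0]=3
Ev 2: PC=4 idx=0 pred=T actual=T -> ctr[0]=3
Ev 3: PC=0 idx=0 pred=T actual=T -> ctr[0]=3
Ev 4: PC=4 idx=0 pred=T actual=N -> ctr[0]=2
Ev 5: PC=2 idx=2 pred=T actual=T -> ctr[2]=3
Ev 6: PC=0 idx=0 pred=T actual=T -> ctr[0]=3
Ev 7: PC=2 idx=2 pred=T actual=T -> ctr[2]=3
Ev 8: PC=2 idx=2 pred=T actual=T -> ctr[2]=3
Ev 9: PC=2 idx=2 pred=T actual=N -> ctr[2]=2
Ev 10: PC=4 idx=0 pred=T actual=T -> ctr[0]=3
Ev 11: PC=2 idx=2 pred=T actual=T -> ctr[2]=3

Answer: 3 2 3 2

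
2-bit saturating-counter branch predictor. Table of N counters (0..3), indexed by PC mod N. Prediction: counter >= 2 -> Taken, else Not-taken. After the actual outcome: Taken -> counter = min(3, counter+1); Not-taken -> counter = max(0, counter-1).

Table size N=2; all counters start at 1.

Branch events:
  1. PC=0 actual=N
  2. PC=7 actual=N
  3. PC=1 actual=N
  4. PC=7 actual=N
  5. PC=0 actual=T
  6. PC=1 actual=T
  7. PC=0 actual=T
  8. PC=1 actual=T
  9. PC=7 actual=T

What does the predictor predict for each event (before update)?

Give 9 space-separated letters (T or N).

Ev 1: PC=0 idx=0 pred=N actual=N -> ctr[0]=0
Ev 2: PC=7 idx=1 pred=N actual=N -> ctr[1]=0
Ev 3: PC=1 idx=1 pred=N actual=N -> ctr[1]=0
Ev 4: PC=7 idx=1 pred=N actual=N -> ctr[1]=0
Ev 5: PC=0 idx=0 pred=N actual=T -> ctr[0]=1
Ev 6: PC=1 idx=1 pred=N actual=T -> ctr[1]=1
Ev 7: PC=0 idx=0 pred=N actual=T -> ctr[0]=2
Ev 8: PC=1 idx=1 pred=N actual=T -> ctr[1]=2
Ev 9: PC=7 idx=1 pred=T actual=T -> ctr[1]=3

Answer: N N N N N N N N T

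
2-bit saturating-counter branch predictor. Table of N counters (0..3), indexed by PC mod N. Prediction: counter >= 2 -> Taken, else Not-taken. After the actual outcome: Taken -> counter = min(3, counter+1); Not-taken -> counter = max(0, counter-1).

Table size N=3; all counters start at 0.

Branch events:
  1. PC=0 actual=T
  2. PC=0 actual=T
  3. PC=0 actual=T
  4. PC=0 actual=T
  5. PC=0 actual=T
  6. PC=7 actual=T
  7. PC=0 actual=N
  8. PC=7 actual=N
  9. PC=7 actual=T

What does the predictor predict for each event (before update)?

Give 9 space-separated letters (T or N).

Answer: N N T T T N T N N

Derivation:
Ev 1: PC=0 idx=0 pred=N actual=T -> ctr[0]=1
Ev 2: PC=0 idx=0 pred=N actual=T -> ctr[0]=2
Ev 3: PC=0 idx=0 pred=T actual=T -> ctr[0]=3
Ev 4: PC=0 idx=0 pred=T actual=T -> ctr[0]=3
Ev 5: PC=0 idx=0 pred=T actual=T -> ctr[0]=3
Ev 6: PC=7 idx=1 pred=N actual=T -> ctr[1]=1
Ev 7: PC=0 idx=0 pred=T actual=N -> ctr[0]=2
Ev 8: PC=7 idx=1 pred=N actual=N -> ctr[1]=0
Ev 9: PC=7 idx=1 pred=N actual=T -> ctr[1]=1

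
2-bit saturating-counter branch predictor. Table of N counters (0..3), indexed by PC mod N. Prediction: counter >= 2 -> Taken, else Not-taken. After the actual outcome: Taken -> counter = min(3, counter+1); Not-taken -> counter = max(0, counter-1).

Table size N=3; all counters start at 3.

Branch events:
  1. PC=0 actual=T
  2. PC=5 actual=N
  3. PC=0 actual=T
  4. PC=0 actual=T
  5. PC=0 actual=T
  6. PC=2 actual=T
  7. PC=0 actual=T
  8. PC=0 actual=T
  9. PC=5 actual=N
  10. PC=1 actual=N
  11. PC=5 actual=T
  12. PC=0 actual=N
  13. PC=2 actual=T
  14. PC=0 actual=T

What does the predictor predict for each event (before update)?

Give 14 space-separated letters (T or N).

Ev 1: PC=0 idx=0 pred=T actual=T -> ctr[0]=3
Ev 2: PC=5 idx=2 pred=T actual=N -> ctr[2]=2
Ev 3: PC=0 idx=0 pred=T actual=T -> ctr[0]=3
Ev 4: PC=0 idx=0 pred=T actual=T -> ctr[0]=3
Ev 5: PC=0 idx=0 pred=T actual=T -> ctr[0]=3
Ev 6: PC=2 idx=2 pred=T actual=T -> ctr[2]=3
Ev 7: PC=0 idx=0 pred=T actual=T -> ctr[0]=3
Ev 8: PC=0 idx=0 pred=T actual=T -> ctr[0]=3
Ev 9: PC=5 idx=2 pred=T actual=N -> ctr[2]=2
Ev 10: PC=1 idx=1 pred=T actual=N -> ctr[1]=2
Ev 11: PC=5 idx=2 pred=T actual=T -> ctr[2]=3
Ev 12: PC=0 idx=0 pred=T actual=N -> ctr[0]=2
Ev 13: PC=2 idx=2 pred=T actual=T -> ctr[2]=3
Ev 14: PC=0 idx=0 pred=T actual=T -> ctr[0]=3

Answer: T T T T T T T T T T T T T T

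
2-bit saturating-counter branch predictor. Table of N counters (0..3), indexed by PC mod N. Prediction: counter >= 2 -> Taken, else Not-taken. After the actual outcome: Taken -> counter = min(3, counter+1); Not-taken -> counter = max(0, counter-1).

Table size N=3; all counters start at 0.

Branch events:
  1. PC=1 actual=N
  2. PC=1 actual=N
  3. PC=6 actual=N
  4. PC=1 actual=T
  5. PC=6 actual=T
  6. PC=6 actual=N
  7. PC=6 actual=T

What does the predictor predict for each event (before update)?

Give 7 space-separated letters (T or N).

Answer: N N N N N N N

Derivation:
Ev 1: PC=1 idx=1 pred=N actual=N -> ctr[1]=0
Ev 2: PC=1 idx=1 pred=N actual=N -> ctr[1]=0
Ev 3: PC=6 idx=0 pred=N actual=N -> ctr[0]=0
Ev 4: PC=1 idx=1 pred=N actual=T -> ctr[1]=1
Ev 5: PC=6 idx=0 pred=N actual=T -> ctr[0]=1
Ev 6: PC=6 idx=0 pred=N actual=N -> ctr[0]=0
Ev 7: PC=6 idx=0 pred=N actual=T -> ctr[0]=1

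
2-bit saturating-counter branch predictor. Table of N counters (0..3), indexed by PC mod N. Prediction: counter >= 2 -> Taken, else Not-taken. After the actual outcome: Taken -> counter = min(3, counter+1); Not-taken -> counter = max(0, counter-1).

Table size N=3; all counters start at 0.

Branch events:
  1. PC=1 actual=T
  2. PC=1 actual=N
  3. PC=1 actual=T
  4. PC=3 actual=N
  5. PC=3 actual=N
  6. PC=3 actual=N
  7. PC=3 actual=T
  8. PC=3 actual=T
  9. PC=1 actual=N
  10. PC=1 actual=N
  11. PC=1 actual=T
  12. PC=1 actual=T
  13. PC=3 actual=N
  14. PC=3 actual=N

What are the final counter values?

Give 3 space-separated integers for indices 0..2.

Ev 1: PC=1 idx=1 pred=N actual=T -> ctr[1]=1
Ev 2: PC=1 idx=1 pred=N actual=N -> ctr[1]=0
Ev 3: PC=1 idx=1 pred=N actual=T -> ctr[1]=1
Ev 4: PC=3 idx=0 pred=N actual=N -> ctr[0]=0
Ev 5: PC=3 idx=0 pred=N actual=N -> ctr[0]=0
Ev 6: PC=3 idx=0 pred=N actual=N -> ctr[0]=0
Ev 7: PC=3 idx=0 pred=N actual=T -> ctr[0]=1
Ev 8: PC=3 idx=0 pred=N actual=T -> ctr[0]=2
Ev 9: PC=1 idx=1 pred=N actual=N -> ctr[1]=0
Ev 10: PC=1 idx=1 pred=N actual=N -> ctr[1]=0
Ev 11: PC=1 idx=1 pred=N actual=T -> ctr[1]=1
Ev 12: PC=1 idx=1 pred=N actual=T -> ctr[1]=2
Ev 13: PC=3 idx=0 pred=T actual=N -> ctr[0]=1
Ev 14: PC=3 idx=0 pred=N actual=N -> ctr[0]=0

Answer: 0 2 0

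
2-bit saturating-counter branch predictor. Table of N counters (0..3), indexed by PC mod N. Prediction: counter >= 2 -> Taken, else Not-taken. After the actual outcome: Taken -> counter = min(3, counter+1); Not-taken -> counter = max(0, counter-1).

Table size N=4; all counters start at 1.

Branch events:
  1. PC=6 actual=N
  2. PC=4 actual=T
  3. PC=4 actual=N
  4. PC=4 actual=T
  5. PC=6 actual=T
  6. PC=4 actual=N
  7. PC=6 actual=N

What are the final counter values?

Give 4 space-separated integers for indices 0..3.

Ev 1: PC=6 idx=2 pred=N actual=N -> ctr[2]=0
Ev 2: PC=4 idx=0 pred=N actual=T -> ctr[0]=2
Ev 3: PC=4 idx=0 pred=T actual=N -> ctr[0]=1
Ev 4: PC=4 idx=0 pred=N actual=T -> ctr[0]=2
Ev 5: PC=6 idx=2 pred=N actual=T -> ctr[2]=1
Ev 6: PC=4 idx=0 pred=T actual=N -> ctr[0]=1
Ev 7: PC=6 idx=2 pred=N actual=N -> ctr[2]=0

Answer: 1 1 0 1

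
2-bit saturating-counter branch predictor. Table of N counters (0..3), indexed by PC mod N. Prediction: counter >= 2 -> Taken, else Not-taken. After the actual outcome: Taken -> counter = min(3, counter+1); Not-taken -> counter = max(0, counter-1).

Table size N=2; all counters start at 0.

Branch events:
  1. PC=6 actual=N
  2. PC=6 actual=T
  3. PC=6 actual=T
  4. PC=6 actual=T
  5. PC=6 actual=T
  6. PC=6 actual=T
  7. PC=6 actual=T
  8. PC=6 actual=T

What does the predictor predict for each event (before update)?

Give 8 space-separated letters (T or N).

Answer: N N N T T T T T

Derivation:
Ev 1: PC=6 idx=0 pred=N actual=N -> ctr[0]=0
Ev 2: PC=6 idx=0 pred=N actual=T -> ctr[0]=1
Ev 3: PC=6 idx=0 pred=N actual=T -> ctr[0]=2
Ev 4: PC=6 idx=0 pred=T actual=T -> ctr[0]=3
Ev 5: PC=6 idx=0 pred=T actual=T -> ctr[0]=3
Ev 6: PC=6 idx=0 pred=T actual=T -> ctr[0]=3
Ev 7: PC=6 idx=0 pred=T actual=T -> ctr[0]=3
Ev 8: PC=6 idx=0 pred=T actual=T -> ctr[0]=3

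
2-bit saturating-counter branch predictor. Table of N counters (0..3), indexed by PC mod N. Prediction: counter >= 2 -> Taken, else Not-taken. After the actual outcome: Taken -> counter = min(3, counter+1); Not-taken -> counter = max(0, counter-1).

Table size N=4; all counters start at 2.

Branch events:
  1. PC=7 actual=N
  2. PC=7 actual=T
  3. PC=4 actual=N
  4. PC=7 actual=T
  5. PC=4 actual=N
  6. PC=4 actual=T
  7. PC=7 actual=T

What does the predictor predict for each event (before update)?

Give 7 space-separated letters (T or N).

Answer: T N T T N N T

Derivation:
Ev 1: PC=7 idx=3 pred=T actual=N -> ctr[3]=1
Ev 2: PC=7 idx=3 pred=N actual=T -> ctr[3]=2
Ev 3: PC=4 idx=0 pred=T actual=N -> ctr[0]=1
Ev 4: PC=7 idx=3 pred=T actual=T -> ctr[3]=3
Ev 5: PC=4 idx=0 pred=N actual=N -> ctr[0]=0
Ev 6: PC=4 idx=0 pred=N actual=T -> ctr[0]=1
Ev 7: PC=7 idx=3 pred=T actual=T -> ctr[3]=3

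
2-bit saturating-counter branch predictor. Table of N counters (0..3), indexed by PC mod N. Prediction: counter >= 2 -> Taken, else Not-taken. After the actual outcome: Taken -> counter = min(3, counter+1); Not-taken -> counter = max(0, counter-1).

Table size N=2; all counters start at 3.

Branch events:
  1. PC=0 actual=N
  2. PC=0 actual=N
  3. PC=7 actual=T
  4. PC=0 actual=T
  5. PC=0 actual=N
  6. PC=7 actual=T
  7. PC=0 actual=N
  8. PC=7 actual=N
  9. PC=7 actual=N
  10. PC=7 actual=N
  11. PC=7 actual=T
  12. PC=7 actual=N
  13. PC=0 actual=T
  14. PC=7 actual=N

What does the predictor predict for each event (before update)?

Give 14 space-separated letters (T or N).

Ev 1: PC=0 idx=0 pred=T actual=N -> ctr[0]=2
Ev 2: PC=0 idx=0 pred=T actual=N -> ctr[0]=1
Ev 3: PC=7 idx=1 pred=T actual=T -> ctr[1]=3
Ev 4: PC=0 idx=0 pred=N actual=T -> ctr[0]=2
Ev 5: PC=0 idx=0 pred=T actual=N -> ctr[0]=1
Ev 6: PC=7 idx=1 pred=T actual=T -> ctr[1]=3
Ev 7: PC=0 idx=0 pred=N actual=N -> ctr[0]=0
Ev 8: PC=7 idx=1 pred=T actual=N -> ctr[1]=2
Ev 9: PC=7 idx=1 pred=T actual=N -> ctr[1]=1
Ev 10: PC=7 idx=1 pred=N actual=N -> ctr[1]=0
Ev 11: PC=7 idx=1 pred=N actual=T -> ctr[1]=1
Ev 12: PC=7 idx=1 pred=N actual=N -> ctr[1]=0
Ev 13: PC=0 idx=0 pred=N actual=T -> ctr[0]=1
Ev 14: PC=7 idx=1 pred=N actual=N -> ctr[1]=0

Answer: T T T N T T N T T N N N N N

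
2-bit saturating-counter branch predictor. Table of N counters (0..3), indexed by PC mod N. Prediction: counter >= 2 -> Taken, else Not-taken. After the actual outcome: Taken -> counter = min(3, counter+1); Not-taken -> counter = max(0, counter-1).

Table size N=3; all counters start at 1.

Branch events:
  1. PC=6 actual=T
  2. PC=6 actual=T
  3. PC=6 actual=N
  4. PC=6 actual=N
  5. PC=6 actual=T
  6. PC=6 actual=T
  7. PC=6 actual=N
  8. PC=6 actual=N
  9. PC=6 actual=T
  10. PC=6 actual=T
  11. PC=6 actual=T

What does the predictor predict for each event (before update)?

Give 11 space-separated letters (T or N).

Answer: N T T T N T T T N T T

Derivation:
Ev 1: PC=6 idx=0 pred=N actual=T -> ctr[0]=2
Ev 2: PC=6 idx=0 pred=T actual=T -> ctr[0]=3
Ev 3: PC=6 idx=0 pred=T actual=N -> ctr[0]=2
Ev 4: PC=6 idx=0 pred=T actual=N -> ctr[0]=1
Ev 5: PC=6 idx=0 pred=N actual=T -> ctr[0]=2
Ev 6: PC=6 idx=0 pred=T actual=T -> ctr[0]=3
Ev 7: PC=6 idx=0 pred=T actual=N -> ctr[0]=2
Ev 8: PC=6 idx=0 pred=T actual=N -> ctr[0]=1
Ev 9: PC=6 idx=0 pred=N actual=T -> ctr[0]=2
Ev 10: PC=6 idx=0 pred=T actual=T -> ctr[0]=3
Ev 11: PC=6 idx=0 pred=T actual=T -> ctr[0]=3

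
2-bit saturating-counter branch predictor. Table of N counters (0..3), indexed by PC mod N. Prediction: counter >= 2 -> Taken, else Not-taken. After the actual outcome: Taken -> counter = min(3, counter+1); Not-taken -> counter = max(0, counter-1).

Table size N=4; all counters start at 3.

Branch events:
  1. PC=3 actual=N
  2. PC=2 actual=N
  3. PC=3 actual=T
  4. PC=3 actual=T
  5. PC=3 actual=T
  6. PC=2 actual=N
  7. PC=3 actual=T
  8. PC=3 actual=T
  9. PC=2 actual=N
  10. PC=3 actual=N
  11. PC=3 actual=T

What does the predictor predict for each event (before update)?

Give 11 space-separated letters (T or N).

Answer: T T T T T T T T N T T

Derivation:
Ev 1: PC=3 idx=3 pred=T actual=N -> ctr[3]=2
Ev 2: PC=2 idx=2 pred=T actual=N -> ctr[2]=2
Ev 3: PC=3 idx=3 pred=T actual=T -> ctr[3]=3
Ev 4: PC=3 idx=3 pred=T actual=T -> ctr[3]=3
Ev 5: PC=3 idx=3 pred=T actual=T -> ctr[3]=3
Ev 6: PC=2 idx=2 pred=T actual=N -> ctr[2]=1
Ev 7: PC=3 idx=3 pred=T actual=T -> ctr[3]=3
Ev 8: PC=3 idx=3 pred=T actual=T -> ctr[3]=3
Ev 9: PC=2 idx=2 pred=N actual=N -> ctr[2]=0
Ev 10: PC=3 idx=3 pred=T actual=N -> ctr[3]=2
Ev 11: PC=3 idx=3 pred=T actual=T -> ctr[3]=3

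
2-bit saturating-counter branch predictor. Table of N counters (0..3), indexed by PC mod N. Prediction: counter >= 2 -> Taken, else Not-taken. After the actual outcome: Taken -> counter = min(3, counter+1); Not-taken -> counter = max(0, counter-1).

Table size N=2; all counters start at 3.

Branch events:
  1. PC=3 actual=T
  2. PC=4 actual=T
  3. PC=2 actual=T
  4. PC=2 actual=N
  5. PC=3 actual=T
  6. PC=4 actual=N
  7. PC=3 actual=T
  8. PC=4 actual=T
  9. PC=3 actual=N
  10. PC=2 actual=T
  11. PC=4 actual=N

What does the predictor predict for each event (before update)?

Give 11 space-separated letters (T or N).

Ev 1: PC=3 idx=1 pred=T actual=T -> ctr[1]=3
Ev 2: PC=4 idx=0 pred=T actual=T -> ctr[0]=3
Ev 3: PC=2 idx=0 pred=T actual=T -> ctr[0]=3
Ev 4: PC=2 idx=0 pred=T actual=N -> ctr[0]=2
Ev 5: PC=3 idx=1 pred=T actual=T -> ctr[1]=3
Ev 6: PC=4 idx=0 pred=T actual=N -> ctr[0]=1
Ev 7: PC=3 idx=1 pred=T actual=T -> ctr[1]=3
Ev 8: PC=4 idx=0 pred=N actual=T -> ctr[0]=2
Ev 9: PC=3 idx=1 pred=T actual=N -> ctr[1]=2
Ev 10: PC=2 idx=0 pred=T actual=T -> ctr[0]=3
Ev 11: PC=4 idx=0 pred=T actual=N -> ctr[0]=2

Answer: T T T T T T T N T T T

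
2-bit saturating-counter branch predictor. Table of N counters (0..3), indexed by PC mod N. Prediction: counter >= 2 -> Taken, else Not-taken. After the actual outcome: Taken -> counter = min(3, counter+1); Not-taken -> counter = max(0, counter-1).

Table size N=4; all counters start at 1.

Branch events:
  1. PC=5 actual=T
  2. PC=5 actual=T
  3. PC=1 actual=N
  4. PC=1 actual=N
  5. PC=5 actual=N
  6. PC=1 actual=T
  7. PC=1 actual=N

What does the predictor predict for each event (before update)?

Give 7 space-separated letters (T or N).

Answer: N T T T N N N

Derivation:
Ev 1: PC=5 idx=1 pred=N actual=T -> ctr[1]=2
Ev 2: PC=5 idx=1 pred=T actual=T -> ctr[1]=3
Ev 3: PC=1 idx=1 pred=T actual=N -> ctr[1]=2
Ev 4: PC=1 idx=1 pred=T actual=N -> ctr[1]=1
Ev 5: PC=5 idx=1 pred=N actual=N -> ctr[1]=0
Ev 6: PC=1 idx=1 pred=N actual=T -> ctr[1]=1
Ev 7: PC=1 idx=1 pred=N actual=N -> ctr[1]=0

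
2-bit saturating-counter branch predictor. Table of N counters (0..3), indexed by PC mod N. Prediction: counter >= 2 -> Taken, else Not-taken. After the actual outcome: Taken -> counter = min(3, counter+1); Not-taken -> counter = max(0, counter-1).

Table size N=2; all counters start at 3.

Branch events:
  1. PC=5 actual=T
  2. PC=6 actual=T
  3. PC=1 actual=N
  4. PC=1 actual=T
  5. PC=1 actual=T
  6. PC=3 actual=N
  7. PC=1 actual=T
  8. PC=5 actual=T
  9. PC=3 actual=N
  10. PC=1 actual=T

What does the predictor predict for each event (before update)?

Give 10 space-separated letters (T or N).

Answer: T T T T T T T T T T

Derivation:
Ev 1: PC=5 idx=1 pred=T actual=T -> ctr[1]=3
Ev 2: PC=6 idx=0 pred=T actual=T -> ctr[0]=3
Ev 3: PC=1 idx=1 pred=T actual=N -> ctr[1]=2
Ev 4: PC=1 idx=1 pred=T actual=T -> ctr[1]=3
Ev 5: PC=1 idx=1 pred=T actual=T -> ctr[1]=3
Ev 6: PC=3 idx=1 pred=T actual=N -> ctr[1]=2
Ev 7: PC=1 idx=1 pred=T actual=T -> ctr[1]=3
Ev 8: PC=5 idx=1 pred=T actual=T -> ctr[1]=3
Ev 9: PC=3 idx=1 pred=T actual=N -> ctr[1]=2
Ev 10: PC=1 idx=1 pred=T actual=T -> ctr[1]=3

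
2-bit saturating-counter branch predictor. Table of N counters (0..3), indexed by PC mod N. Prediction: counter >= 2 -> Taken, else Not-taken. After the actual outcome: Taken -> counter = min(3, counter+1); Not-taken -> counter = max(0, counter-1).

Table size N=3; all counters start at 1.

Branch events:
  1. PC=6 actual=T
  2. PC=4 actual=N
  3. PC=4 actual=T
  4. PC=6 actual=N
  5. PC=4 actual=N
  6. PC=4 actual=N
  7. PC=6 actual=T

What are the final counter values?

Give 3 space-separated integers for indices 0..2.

Answer: 2 0 1

Derivation:
Ev 1: PC=6 idx=0 pred=N actual=T -> ctr[0]=2
Ev 2: PC=4 idx=1 pred=N actual=N -> ctr[1]=0
Ev 3: PC=4 idx=1 pred=N actual=T -> ctr[1]=1
Ev 4: PC=6 idx=0 pred=T actual=N -> ctr[0]=1
Ev 5: PC=4 idx=1 pred=N actual=N -> ctr[1]=0
Ev 6: PC=4 idx=1 pred=N actual=N -> ctr[1]=0
Ev 7: PC=6 idx=0 pred=N actual=T -> ctr[0]=2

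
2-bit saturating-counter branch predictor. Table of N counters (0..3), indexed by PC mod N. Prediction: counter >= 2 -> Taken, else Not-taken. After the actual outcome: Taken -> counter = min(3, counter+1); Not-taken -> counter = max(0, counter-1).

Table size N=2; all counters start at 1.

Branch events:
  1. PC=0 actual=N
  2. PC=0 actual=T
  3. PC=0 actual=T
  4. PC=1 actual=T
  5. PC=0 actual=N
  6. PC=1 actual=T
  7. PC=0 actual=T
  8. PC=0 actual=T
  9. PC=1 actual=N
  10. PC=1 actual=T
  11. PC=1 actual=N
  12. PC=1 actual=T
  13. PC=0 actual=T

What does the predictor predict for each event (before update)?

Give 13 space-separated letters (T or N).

Ev 1: PC=0 idx=0 pred=N actual=N -> ctr[0]=0
Ev 2: PC=0 idx=0 pred=N actual=T -> ctr[0]=1
Ev 3: PC=0 idx=0 pred=N actual=T -> ctr[0]=2
Ev 4: PC=1 idx=1 pred=N actual=T -> ctr[1]=2
Ev 5: PC=0 idx=0 pred=T actual=N -> ctr[0]=1
Ev 6: PC=1 idx=1 pred=T actual=T -> ctr[1]=3
Ev 7: PC=0 idx=0 pred=N actual=T -> ctr[0]=2
Ev 8: PC=0 idx=0 pred=T actual=T -> ctr[0]=3
Ev 9: PC=1 idx=1 pred=T actual=N -> ctr[1]=2
Ev 10: PC=1 idx=1 pred=T actual=T -> ctr[1]=3
Ev 11: PC=1 idx=1 pred=T actual=N -> ctr[1]=2
Ev 12: PC=1 idx=1 pred=T actual=T -> ctr[1]=3
Ev 13: PC=0 idx=0 pred=T actual=T -> ctr[0]=3

Answer: N N N N T T N T T T T T T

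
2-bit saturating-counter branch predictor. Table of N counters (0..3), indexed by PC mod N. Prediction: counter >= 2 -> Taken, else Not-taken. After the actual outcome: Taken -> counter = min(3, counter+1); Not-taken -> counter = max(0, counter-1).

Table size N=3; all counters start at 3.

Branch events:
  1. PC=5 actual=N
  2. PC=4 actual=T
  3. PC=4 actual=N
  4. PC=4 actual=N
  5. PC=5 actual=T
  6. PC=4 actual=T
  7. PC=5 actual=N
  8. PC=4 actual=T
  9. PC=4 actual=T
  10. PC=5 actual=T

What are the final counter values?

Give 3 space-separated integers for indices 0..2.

Ev 1: PC=5 idx=2 pred=T actual=N -> ctr[2]=2
Ev 2: PC=4 idx=1 pred=T actual=T -> ctr[1]=3
Ev 3: PC=4 idx=1 pred=T actual=N -> ctr[1]=2
Ev 4: PC=4 idx=1 pred=T actual=N -> ctr[1]=1
Ev 5: PC=5 idx=2 pred=T actual=T -> ctr[2]=3
Ev 6: PC=4 idx=1 pred=N actual=T -> ctr[1]=2
Ev 7: PC=5 idx=2 pred=T actual=N -> ctr[2]=2
Ev 8: PC=4 idx=1 pred=T actual=T -> ctr[1]=3
Ev 9: PC=4 idx=1 pred=T actual=T -> ctr[1]=3
Ev 10: PC=5 idx=2 pred=T actual=T -> ctr[2]=3

Answer: 3 3 3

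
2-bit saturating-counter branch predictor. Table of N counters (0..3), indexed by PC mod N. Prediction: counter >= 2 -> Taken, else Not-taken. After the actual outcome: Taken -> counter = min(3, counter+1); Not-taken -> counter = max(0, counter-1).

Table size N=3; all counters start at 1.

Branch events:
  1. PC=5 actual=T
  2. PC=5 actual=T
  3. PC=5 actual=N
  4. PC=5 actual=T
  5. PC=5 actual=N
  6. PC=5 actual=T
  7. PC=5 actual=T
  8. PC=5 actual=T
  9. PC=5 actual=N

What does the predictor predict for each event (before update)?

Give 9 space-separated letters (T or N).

Answer: N T T T T T T T T

Derivation:
Ev 1: PC=5 idx=2 pred=N actual=T -> ctr[2]=2
Ev 2: PC=5 idx=2 pred=T actual=T -> ctr[2]=3
Ev 3: PC=5 idx=2 pred=T actual=N -> ctr[2]=2
Ev 4: PC=5 idx=2 pred=T actual=T -> ctr[2]=3
Ev 5: PC=5 idx=2 pred=T actual=N -> ctr[2]=2
Ev 6: PC=5 idx=2 pred=T actual=T -> ctr[2]=3
Ev 7: PC=5 idx=2 pred=T actual=T -> ctr[2]=3
Ev 8: PC=5 idx=2 pred=T actual=T -> ctr[2]=3
Ev 9: PC=5 idx=2 pred=T actual=N -> ctr[2]=2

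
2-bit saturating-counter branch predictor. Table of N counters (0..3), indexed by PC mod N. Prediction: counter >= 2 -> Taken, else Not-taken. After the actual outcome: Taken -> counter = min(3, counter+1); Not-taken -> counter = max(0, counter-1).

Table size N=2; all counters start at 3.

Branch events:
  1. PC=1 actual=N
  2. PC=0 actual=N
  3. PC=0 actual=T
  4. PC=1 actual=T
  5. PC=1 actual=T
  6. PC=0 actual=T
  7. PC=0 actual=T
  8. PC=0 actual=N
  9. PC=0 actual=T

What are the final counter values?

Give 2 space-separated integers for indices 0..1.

Answer: 3 3

Derivation:
Ev 1: PC=1 idx=1 pred=T actual=N -> ctr[1]=2
Ev 2: PC=0 idx=0 pred=T actual=N -> ctr[0]=2
Ev 3: PC=0 idx=0 pred=T actual=T -> ctr[0]=3
Ev 4: PC=1 idx=1 pred=T actual=T -> ctr[1]=3
Ev 5: PC=1 idx=1 pred=T actual=T -> ctr[1]=3
Ev 6: PC=0 idx=0 pred=T actual=T -> ctr[0]=3
Ev 7: PC=0 idx=0 pred=T actual=T -> ctr[0]=3
Ev 8: PC=0 idx=0 pred=T actual=N -> ctr[0]=2
Ev 9: PC=0 idx=0 pred=T actual=T -> ctr[0]=3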